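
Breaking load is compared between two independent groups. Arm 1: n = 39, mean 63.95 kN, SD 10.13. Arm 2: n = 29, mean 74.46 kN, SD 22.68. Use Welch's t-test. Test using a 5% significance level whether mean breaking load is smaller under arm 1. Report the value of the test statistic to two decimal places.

-2.33

Let group 1 = arm 1, group 2 = arm 2. H0: μ_1 = μ_2; H1: μ_1 < μ_2 (Welch's two-sample t-test, left-tailed).
t = (x̄_1 − x̄_2)/√(s_1²/n_1 + s_2²/n_2) = (63.95 − 74.46)/√(10.13²/39 + 22.68²/29) = -2.33
Welch–Satterthwaite df ≈ 36.33
p-value = P(T ≤ -2.33) ≈ 0.0128
Since p ≈ 0.0128 < α = 0.05, reject H0; the data support H1.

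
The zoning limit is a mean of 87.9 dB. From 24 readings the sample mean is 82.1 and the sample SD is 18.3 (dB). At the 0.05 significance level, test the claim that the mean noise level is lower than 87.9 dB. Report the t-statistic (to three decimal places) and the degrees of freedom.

H0: μ = 87.9; H1: μ < 87.9 (one-sample t-test, left-tailed).
t = (x̄ − μ₀)/(s/√n) = (82.1 − 87.9)/(18.3/√24) = -1.553
df = n − 1 = 23
p-value = P(T ≤ -1.553) ≈ 0.0671
Since p ≈ 0.0671 > α = 0.05, fail to reject H0; the data do not provide sufficient evidence against H0.

t = -1.553, df = 23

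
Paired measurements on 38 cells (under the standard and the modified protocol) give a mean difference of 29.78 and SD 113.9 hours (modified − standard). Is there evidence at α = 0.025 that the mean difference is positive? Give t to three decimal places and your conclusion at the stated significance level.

t = 1.612; fail to reject H0

H0: μ_d = 0; H1: μ_d > 0 (paired t-test on the differences, right-tailed).
t = d̄/(s_d/√n) = 29.78/(113.9/√38) = 1.612
df = n − 1 = 37
p-value = P(T ≥ 1.612) ≈ 0.0578
Since p ≈ 0.0578 > α = 0.025, fail to reject H0; the data do not provide sufficient evidence against H0.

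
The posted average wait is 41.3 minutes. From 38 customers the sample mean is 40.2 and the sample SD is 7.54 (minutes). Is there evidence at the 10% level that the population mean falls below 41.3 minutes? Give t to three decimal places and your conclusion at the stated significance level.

H0: μ = 41.3; H1: μ < 41.3 (one-sample t-test, left-tailed).
t = (x̄ − μ₀)/(s/√n) = (40.2 − 41.3)/(7.54/√38) = -0.899
df = n − 1 = 37
p-value = P(T ≤ -0.899) ≈ 0.1871
Since p ≈ 0.1871 > α = 0.1, fail to reject H0; the evidence is not statistically significant.

t = -0.899; fail to reject H0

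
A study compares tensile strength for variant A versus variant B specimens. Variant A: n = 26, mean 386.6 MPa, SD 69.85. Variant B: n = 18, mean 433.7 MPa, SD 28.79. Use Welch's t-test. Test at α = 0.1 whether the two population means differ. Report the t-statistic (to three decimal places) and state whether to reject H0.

Let group 1 = variant A, group 2 = variant B. H0: μ_1 = μ_2; H1: μ_1 ≠ μ_2 (Welch's two-sample t-test, two-sided).
t = (x̄_1 − x̄_2)/√(s_1²/n_1 + s_2²/n_2) = (386.6 − 433.7)/√(69.85²/26 + 28.79²/18) = -3.081
Welch–Satterthwaite df ≈ 35.62
Two-sided p-value ≈ 0.0040
Since p ≈ 0.0040 < α = 0.1, reject H0; the data support H1.

t = -3.081; reject H0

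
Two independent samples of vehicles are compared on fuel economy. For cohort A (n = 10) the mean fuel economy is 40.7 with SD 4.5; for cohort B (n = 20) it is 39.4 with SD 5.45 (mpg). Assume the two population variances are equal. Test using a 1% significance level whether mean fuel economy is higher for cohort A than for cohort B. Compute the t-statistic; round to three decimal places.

Let group 1 = cohort A, group 2 = cohort B. H0: μ_1 = μ_2; H1: μ_1 > μ_2 (two-sample pooled-variance t-test, right-tailed).
s_p² = [(10−1)·4.5² + (20−1)·5.45²]/(10+20−2) = 26.6642
t = (40.7 − 39.4)/√[26.6642·(1/10 + 1/20)] = 0.650
df = n₁ + n₂ − 2 = 28
p-value = P(T ≥ 0.650) ≈ 0.2605
Since p ≈ 0.2605 > α = 0.01, fail to reject H0; the evidence is not statistically significant.

0.650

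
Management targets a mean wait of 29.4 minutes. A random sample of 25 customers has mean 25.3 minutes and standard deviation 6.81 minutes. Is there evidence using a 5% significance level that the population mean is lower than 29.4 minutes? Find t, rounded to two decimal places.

-3.01

H0: μ = 29.4; H1: μ < 29.4 (one-sample t-test, left-tailed).
t = (x̄ − μ₀)/(s/√n) = (25.3 − 29.4)/(6.81/√25) = -3.01
df = n − 1 = 24
p-value = P(T ≤ -3.01) ≈ 0.003
Since p ≈ 0.003 < α = 0.05, reject H0; the evidence is statistically significant.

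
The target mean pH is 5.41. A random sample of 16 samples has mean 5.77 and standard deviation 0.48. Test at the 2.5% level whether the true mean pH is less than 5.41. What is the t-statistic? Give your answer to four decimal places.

H0: μ = 5.41; H1: μ < 5.41 (one-sample t-test, left-tailed).
t = (x̄ − μ₀)/(s/√n) = (5.77 − 5.41)/(0.48/√16) = 3.0000
df = n − 1 = 15
p-value = P(T ≤ 3.0000) ≈ 0.9955
Since p ≈ 0.9955 > α = 0.025, fail to reject H0; the data do not provide sufficient evidence against H0.

3.0000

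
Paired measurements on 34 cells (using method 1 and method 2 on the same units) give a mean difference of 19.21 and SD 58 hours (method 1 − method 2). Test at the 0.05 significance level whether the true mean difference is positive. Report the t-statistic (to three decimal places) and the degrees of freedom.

H0: μ_d = 0; H1: μ_d > 0 (paired t-test on the differences, right-tailed).
t = d̄/(s_d/√n) = 19.21/(58/√34) = 1.931
df = n − 1 = 33
p-value = P(T ≥ 1.931) ≈ 0.031
Since p ≈ 0.031 < α = 0.05, reject H0; the data support H1.

t = 1.931, df = 33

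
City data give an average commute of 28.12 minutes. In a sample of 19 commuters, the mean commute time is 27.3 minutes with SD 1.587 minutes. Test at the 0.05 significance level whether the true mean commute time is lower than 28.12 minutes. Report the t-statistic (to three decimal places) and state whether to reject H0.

H0: μ = 28.12; H1: μ < 28.12 (one-sample t-test, left-tailed).
t = (x̄ − μ₀)/(s/√n) = (27.3 − 28.12)/(1.587/√19) = -2.252
df = n − 1 = 18
p-value = P(T ≤ -2.252) ≈ 0.0185
Since p ≈ 0.0185 < α = 0.05, reject H0; the data support H1.

t = -2.252; reject H0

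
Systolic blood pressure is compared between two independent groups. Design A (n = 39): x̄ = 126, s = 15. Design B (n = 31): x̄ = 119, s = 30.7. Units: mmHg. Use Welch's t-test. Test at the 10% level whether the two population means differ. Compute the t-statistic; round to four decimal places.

Let group 1 = design A, group 2 = design B. H0: μ_1 = μ_2; H1: μ_1 ≠ μ_2 (Welch's two-sample t-test, two-sided).
t = (x̄_1 − x̄_2)/√(s_1²/n_1 + s_2²/n_2) = (126 − 119)/√(15²/39 + 30.7²/31) = 1.1639
Welch–Satterthwaite df ≈ 41.29
Two-sided p-value ≈ 0.251
Since p ≈ 0.251 > α = 0.1, fail to reject H0; the evidence is not statistically significant.

1.1639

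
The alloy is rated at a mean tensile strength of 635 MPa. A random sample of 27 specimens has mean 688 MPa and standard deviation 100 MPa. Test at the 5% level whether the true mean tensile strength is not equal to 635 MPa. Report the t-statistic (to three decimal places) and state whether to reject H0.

H0: μ = 635; H1: μ ≠ 635 (one-sample t-test, two-sided).
t = (x̄ − μ₀)/(s/√n) = (688 − 635)/(100/√27) = 2.754
df = n − 1 = 26
Two-sided p-value ≈ 0.011
Since p ≈ 0.011 < α = 0.05, reject H0; the data support H1.

t = 2.754; reject H0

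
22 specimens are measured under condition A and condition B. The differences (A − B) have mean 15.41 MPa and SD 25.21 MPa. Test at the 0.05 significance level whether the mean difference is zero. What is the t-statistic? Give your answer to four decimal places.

2.8671

H0: μ_d = 0; H1: μ_d ≠ 0 (paired t-test on the differences, two-sided).
t = d̄/(s_d/√n) = 15.41/(25.21/√22) = 2.8671
df = n − 1 = 21
Two-sided p-value ≈ 0.0092
Since p ≈ 0.0092 < α = 0.05, reject H0; the evidence is statistically significant.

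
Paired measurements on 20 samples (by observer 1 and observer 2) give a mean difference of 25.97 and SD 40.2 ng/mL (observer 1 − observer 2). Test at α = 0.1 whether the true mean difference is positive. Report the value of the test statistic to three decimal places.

H0: μ_d = 0; H1: μ_d > 0 (paired t-test on the differences, right-tailed).
t = d̄/(s_d/√n) = 25.97/(40.2/√20) = 2.889
df = n − 1 = 19
p-value = P(T ≥ 2.889) ≈ 0.0047
Since p ≈ 0.0047 < α = 0.1, reject H0; the evidence is statistically significant.

2.889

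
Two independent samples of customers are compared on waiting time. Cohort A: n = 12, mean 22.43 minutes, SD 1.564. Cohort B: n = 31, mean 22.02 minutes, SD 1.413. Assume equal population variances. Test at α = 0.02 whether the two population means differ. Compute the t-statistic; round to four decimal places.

Let group 1 = cohort A, group 2 = cohort B. H0: μ_1 = μ_2; H1: μ_1 ≠ μ_2 (two-sample pooled-variance t-test, two-sided).
s_p² = [(12−1)·1.564² + (31−1)·1.413²]/(12+31−2) = 2.11717
t = (22.43 − 22.02)/√[2.11717·(1/12 + 1/31)] = 0.8288
df = n₁ + n₂ − 2 = 41
Two-sided p-value ≈ 0.4120
Since p ≈ 0.4120 > α = 0.02, fail to reject H0; the evidence is not statistically significant.

0.8288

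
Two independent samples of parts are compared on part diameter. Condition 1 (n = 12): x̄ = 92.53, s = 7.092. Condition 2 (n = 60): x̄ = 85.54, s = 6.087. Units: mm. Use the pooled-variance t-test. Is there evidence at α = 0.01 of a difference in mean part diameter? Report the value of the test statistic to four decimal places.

Let group 1 = condition 1, group 2 = condition 2. H0: μ_1 = μ_2; H1: μ_1 ≠ μ_2 (two-sample pooled-variance t-test, two-sided).
s_p² = [(12−1)·7.092² + (60−1)·6.087²]/(12+60−2) = 39.1329
t = (92.53 − 85.54)/√[39.1329·(1/12 + 1/60)] = 3.5335
df = n₁ + n₂ − 2 = 70
Two-sided p-value ≈ 0.0007
Since p ≈ 0.0007 < α = 0.01, reject H0; the evidence is statistically significant.

3.5335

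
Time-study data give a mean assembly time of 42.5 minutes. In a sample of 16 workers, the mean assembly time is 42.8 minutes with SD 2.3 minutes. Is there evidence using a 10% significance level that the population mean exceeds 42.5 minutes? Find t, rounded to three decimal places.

H0: μ = 42.5; H1: μ > 42.5 (one-sample t-test, right-tailed).
t = (x̄ − μ₀)/(s/√n) = (42.8 − 42.5)/(2.3/√16) = 0.522
df = n − 1 = 15
p-value = P(T ≥ 0.522) ≈ 0.305
Since p ≈ 0.305 > α = 0.1, fail to reject H0; the evidence is not statistically significant.

0.522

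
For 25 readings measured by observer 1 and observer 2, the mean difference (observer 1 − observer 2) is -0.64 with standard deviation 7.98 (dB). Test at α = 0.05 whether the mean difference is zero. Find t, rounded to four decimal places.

-0.4010

H0: μ_d = 0; H1: μ_d ≠ 0 (paired t-test on the differences, two-sided).
t = d̄/(s_d/√n) = -0.64/(7.98/√25) = -0.4010
df = n − 1 = 24
Two-sided p-value ≈ 0.692
Since p ≈ 0.692 > α = 0.05, fail to reject H0; the data do not provide sufficient evidence against H0.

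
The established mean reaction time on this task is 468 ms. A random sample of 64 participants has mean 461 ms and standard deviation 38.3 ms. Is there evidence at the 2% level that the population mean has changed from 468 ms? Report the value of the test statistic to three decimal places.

H0: μ = 468; H1: μ ≠ 468 (one-sample t-test, two-sided).
t = (x̄ − μ₀)/(s/√n) = (461 − 468)/(38.3/√64) = -1.462
df = n − 1 = 63
Two-sided p-value ≈ 0.149
Since p ≈ 0.149 > α = 0.02, fail to reject H0; the evidence is not statistically significant.

-1.462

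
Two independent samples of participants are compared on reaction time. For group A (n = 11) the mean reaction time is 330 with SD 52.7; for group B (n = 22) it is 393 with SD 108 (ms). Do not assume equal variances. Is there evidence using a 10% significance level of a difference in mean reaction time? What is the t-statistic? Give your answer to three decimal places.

-2.252

Let group 1 = group A, group 2 = group B. H0: μ_1 = μ_2; H1: μ_1 ≠ μ_2 (Welch's two-sample t-test, two-sided).
t = (x̄_1 − x̄_2)/√(s_1²/n_1 + s_2²/n_2) = (330 − 393)/√(52.7²/11 + 108²/22) = -2.252
Welch–Satterthwaite df ≈ 31.00
Two-sided p-value ≈ 0.0316
Since p ≈ 0.0316 < α = 0.1, reject H0; the data support H1.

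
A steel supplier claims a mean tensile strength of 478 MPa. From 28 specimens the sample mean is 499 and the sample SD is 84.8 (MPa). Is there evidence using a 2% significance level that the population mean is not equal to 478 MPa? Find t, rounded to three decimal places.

H0: μ = 478; H1: μ ≠ 478 (one-sample t-test, two-sided).
t = (x̄ − μ₀)/(s/√n) = (499 − 478)/(84.8/√28) = 1.310
df = n − 1 = 27
Two-sided p-value ≈ 0.2011
Since p ≈ 0.2011 > α = 0.02, fail to reject H0; the evidence is not statistically significant.

1.310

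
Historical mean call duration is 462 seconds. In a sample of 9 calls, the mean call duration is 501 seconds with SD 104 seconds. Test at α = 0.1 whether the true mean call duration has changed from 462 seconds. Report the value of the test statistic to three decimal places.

1.125

H0: μ = 462; H1: μ ≠ 462 (one-sample t-test, two-sided).
t = (x̄ − μ₀)/(s/√n) = (501 − 462)/(104/√9) = 1.125
df = n − 1 = 8
Two-sided p-value ≈ 0.293
Since p ≈ 0.293 > α = 0.1, fail to reject H0; the data do not provide sufficient evidence against H0.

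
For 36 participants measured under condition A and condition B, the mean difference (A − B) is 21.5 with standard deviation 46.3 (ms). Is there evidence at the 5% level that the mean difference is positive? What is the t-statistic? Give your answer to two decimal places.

H0: μ_d = 0; H1: μ_d > 0 (paired t-test on the differences, right-tailed).
t = d̄/(s_d/√n) = 21.5/(46.3/√36) = 2.79
df = n − 1 = 35
p-value = P(T ≥ 2.79) ≈ 0.0043
Since p ≈ 0.0043 < α = 0.05, reject H0; the data support H1.

2.79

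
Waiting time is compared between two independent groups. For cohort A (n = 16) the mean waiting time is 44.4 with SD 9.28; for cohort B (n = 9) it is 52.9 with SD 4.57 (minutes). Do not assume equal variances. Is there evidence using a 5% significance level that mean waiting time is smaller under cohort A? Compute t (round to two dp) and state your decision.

t = -3.06; reject H0

Let group 1 = cohort A, group 2 = cohort B. H0: μ_1 = μ_2; H1: μ_1 < μ_2 (Welch's two-sample t-test, left-tailed).
t = (x̄_1 − x̄_2)/√(s_1²/n_1 + s_2²/n_2) = (44.4 − 52.9)/√(9.28²/16 + 4.57²/9) = -3.06
Welch–Satterthwaite df ≈ 22.78
p-value = P(T ≤ -3.06) ≈ 0.0028
Since p ≈ 0.0028 < α = 0.05, reject H0; the data support H1.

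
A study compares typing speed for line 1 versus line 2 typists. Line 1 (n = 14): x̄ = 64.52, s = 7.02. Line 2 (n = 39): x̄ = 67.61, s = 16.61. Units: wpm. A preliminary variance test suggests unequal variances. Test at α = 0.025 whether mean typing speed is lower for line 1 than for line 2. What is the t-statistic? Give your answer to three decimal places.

Let group 1 = line 1, group 2 = line 2. H0: μ_1 = μ_2; H1: μ_1 < μ_2 (Welch's two-sample t-test, left-tailed).
t = (x̄_1 − x̄_2)/√(s_1²/n_1 + s_2²/n_2) = (64.52 − 67.61)/√(7.02²/14 + 16.61²/39) = -0.949
Welch–Satterthwaite df ≈ 49.44
p-value = P(T ≤ -0.949) ≈ 0.174
Since p ≈ 0.174 > α = 0.025, fail to reject H0; the data do not provide sufficient evidence against H0.

-0.949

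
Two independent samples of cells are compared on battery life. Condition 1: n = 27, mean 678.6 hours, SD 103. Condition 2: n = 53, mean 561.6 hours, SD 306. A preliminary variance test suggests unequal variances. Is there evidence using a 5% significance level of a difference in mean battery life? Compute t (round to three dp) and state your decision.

t = 2.518; reject H0

Let group 1 = condition 1, group 2 = condition 2. H0: μ_1 = μ_2; H1: μ_1 ≠ μ_2 (Welch's two-sample t-test, two-sided).
t = (x̄_1 − x̄_2)/√(s_1²/n_1 + s_2²/n_2) = (678.6 − 561.6)/√(103²/27 + 306²/53) = 2.518
Welch–Satterthwaite df ≈ 70.71
Two-sided p-value ≈ 0.0141
Since p ≈ 0.0141 < α = 0.05, reject H0; the evidence is statistically significant.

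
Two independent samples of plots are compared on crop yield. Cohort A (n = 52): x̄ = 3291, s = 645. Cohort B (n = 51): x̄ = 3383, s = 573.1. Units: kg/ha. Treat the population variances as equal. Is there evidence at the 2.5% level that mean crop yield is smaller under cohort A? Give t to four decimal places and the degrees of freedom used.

t = -0.7647, df = 101

Let group 1 = cohort A, group 2 = cohort B. H0: μ_1 = μ_2; H1: μ_1 < μ_2 (two-sample pooled-variance t-test, left-tailed).
s_p² = [(52−1)·645² + (51−1)·573.1²]/(52+51−2) = 372668
t = (3291 − 3383)/√[372668·(1/52 + 1/51)] = -0.7647
df = n₁ + n₂ − 2 = 101
p-value = P(T ≤ -0.7647) ≈ 0.2231
Since p ≈ 0.2231 > α = 0.025, fail to reject H0; the data do not provide sufficient evidence against H0.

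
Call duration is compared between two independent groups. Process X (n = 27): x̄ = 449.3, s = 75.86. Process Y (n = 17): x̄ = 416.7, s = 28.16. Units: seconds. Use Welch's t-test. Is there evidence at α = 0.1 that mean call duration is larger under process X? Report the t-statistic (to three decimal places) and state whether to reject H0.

Let group 1 = process X, group 2 = process Y. H0: μ_1 = μ_2; H1: μ_1 > μ_2 (Welch's two-sample t-test, right-tailed).
t = (x̄_1 − x̄_2)/√(s_1²/n_1 + s_2²/n_2) = (449.3 − 416.7)/√(75.86²/27 + 28.16²/17) = 2.023
Welch–Satterthwaite df ≈ 35.84
p-value = P(T ≥ 2.023) ≈ 0.025
Since p ≈ 0.025 < α = 0.1, reject H0; the evidence is statistically significant.

t = 2.023; reject H0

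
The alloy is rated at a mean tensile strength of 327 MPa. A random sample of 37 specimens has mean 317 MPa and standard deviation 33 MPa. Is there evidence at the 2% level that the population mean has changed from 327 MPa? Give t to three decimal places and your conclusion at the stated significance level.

H0: μ = 327; H1: μ ≠ 327 (one-sample t-test, two-sided).
t = (x̄ − μ₀)/(s/√n) = (317 − 327)/(33/√37) = -1.843
df = n − 1 = 36
Two-sided p-value ≈ 0.0735
Since p ≈ 0.0735 > α = 0.02, fail to reject H0; the data do not provide sufficient evidence against H0.

t = -1.843; fail to reject H0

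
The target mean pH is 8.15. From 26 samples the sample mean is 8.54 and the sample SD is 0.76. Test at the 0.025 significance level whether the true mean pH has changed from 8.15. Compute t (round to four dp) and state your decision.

t = 2.6166; reject H0

H0: μ = 8.15; H1: μ ≠ 8.15 (one-sample t-test, two-sided).
t = (x̄ − μ₀)/(s/√n) = (8.54 − 8.15)/(0.76/√26) = 2.6166
df = n − 1 = 25
Two-sided p-value ≈ 0.0149
Since p ≈ 0.0149 < α = 0.025, reject H0; the evidence is statistically significant.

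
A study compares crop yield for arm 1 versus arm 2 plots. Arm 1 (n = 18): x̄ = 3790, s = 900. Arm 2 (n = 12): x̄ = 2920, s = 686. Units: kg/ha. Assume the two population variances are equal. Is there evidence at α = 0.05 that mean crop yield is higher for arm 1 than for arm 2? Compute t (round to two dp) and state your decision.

Let group 1 = arm 1, group 2 = arm 2. H0: μ_1 = μ_2; H1: μ_1 > μ_2 (two-sample pooled-variance t-test, right-tailed).
s_p² = [(18−1)·900² + (12−1)·686²]/(18+12−2) = 676663
t = (3790 − 2920)/√[676663·(1/18 + 1/12)] = 2.84
df = n₁ + n₂ − 2 = 28
p-value = P(T ≥ 2.84) ≈ 0.0042
Since p ≈ 0.0042 < α = 0.05, reject H0; the evidence is statistically significant.

t = 2.84; reject H0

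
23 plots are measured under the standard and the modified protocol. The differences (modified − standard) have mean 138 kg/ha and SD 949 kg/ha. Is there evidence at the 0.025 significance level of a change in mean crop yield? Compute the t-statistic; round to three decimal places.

0.697

H0: μ_d = 0; H1: μ_d ≠ 0 (paired t-test on the differences, two-sided).
t = d̄/(s_d/√n) = 138/(949/√23) = 0.697
df = n − 1 = 22
Two-sided p-value ≈ 0.4929
Since p ≈ 0.4929 > α = 0.025, fail to reject H0; the evidence is not statistically significant.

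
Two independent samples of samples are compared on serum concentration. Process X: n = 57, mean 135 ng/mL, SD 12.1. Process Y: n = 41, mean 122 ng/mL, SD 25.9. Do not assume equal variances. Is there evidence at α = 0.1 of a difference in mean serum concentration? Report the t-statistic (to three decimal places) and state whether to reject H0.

Let group 1 = process X, group 2 = process Y. H0: μ_1 = μ_2; H1: μ_1 ≠ μ_2 (Welch's two-sample t-test, two-sided).
t = (x̄_1 − x̄_2)/√(s_1²/n_1 + s_2²/n_2) = (135 − 122)/√(12.1²/57 + 25.9²/41) = 2.988
Welch–Satterthwaite df ≈ 52.62
Two-sided p-value ≈ 0.004
Since p ≈ 0.004 < α = 0.1, reject H0; the evidence is statistically significant.

t = 2.988; reject H0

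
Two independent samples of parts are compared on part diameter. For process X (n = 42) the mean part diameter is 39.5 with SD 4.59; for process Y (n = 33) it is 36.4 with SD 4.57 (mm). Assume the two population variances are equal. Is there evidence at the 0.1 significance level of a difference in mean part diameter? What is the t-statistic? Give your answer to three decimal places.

2.909

Let group 1 = process X, group 2 = process Y. H0: μ_1 = μ_2; H1: μ_1 ≠ μ_2 (two-sample pooled-variance t-test, two-sided).
s_p² = [(42−1)·4.59² + (33−1)·4.57²]/(42+33−2) = 20.9878
t = (39.5 − 36.4)/√[20.9878·(1/42 + 1/33)] = 2.909
df = n₁ + n₂ − 2 = 73
Two-sided p-value ≈ 0.005
Since p ≈ 0.005 < α = 0.1, reject H0; the evidence is statistically significant.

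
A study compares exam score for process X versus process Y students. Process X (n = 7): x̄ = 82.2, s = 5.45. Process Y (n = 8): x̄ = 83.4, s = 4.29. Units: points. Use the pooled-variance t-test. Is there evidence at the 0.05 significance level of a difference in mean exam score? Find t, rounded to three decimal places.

Let group 1 = process X, group 2 = process Y. H0: μ_1 = μ_2; H1: μ_1 ≠ μ_2 (two-sample pooled-variance t-test, two-sided).
s_p² = [(7−1)·5.45² + (8−1)·4.29²]/(7+8−2) = 23.6187
t = (82.2 − 83.4)/√[23.6187·(1/7 + 1/8)] = -0.477
df = n₁ + n₂ − 2 = 13
Two-sided p-value ≈ 0.6412
Since p ≈ 0.6412 > α = 0.05, fail to reject H0; the evidence is not statistically significant.

-0.477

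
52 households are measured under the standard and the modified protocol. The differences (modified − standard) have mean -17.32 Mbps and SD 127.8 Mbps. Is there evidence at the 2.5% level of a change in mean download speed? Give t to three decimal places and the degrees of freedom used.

t = -0.977, df = 51

H0: μ_d = 0; H1: μ_d ≠ 0 (paired t-test on the differences, two-sided).
t = d̄/(s_d/√n) = -17.32/(127.8/√52) = -0.977
df = n − 1 = 51
Two-sided p-value ≈ 0.333
Since p ≈ 0.333 > α = 0.025, fail to reject H0; the data do not provide sufficient evidence against H0.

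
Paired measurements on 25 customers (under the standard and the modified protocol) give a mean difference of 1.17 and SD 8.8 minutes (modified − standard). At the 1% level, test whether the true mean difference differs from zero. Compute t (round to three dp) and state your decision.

t = 0.665; fail to reject H0

H0: μ_d = 0; H1: μ_d ≠ 0 (paired t-test on the differences, two-sided).
t = d̄/(s_d/√n) = 1.17/(8.8/√25) = 0.665
df = n − 1 = 24
Two-sided p-value ≈ 0.5125
Since p ≈ 0.5125 > α = 0.01, fail to reject H0; the data do not provide sufficient evidence against H0.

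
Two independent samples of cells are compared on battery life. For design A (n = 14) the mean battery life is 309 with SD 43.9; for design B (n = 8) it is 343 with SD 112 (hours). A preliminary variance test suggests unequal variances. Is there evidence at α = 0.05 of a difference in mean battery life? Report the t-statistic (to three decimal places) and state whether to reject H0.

Let group 1 = design A, group 2 = design B. H0: μ_1 = μ_2; H1: μ_1 ≠ μ_2 (Welch's two-sample t-test, two-sided).
t = (x̄_1 − x̄_2)/√(s_1²/n_1 + s_2²/n_2) = (309 − 343)/√(43.9²/14 + 112²/8) = -0.823
Welch–Satterthwaite df ≈ 8.25
Two-sided p-value ≈ 0.434
Since p ≈ 0.434 > α = 0.05, fail to reject H0; the data do not provide sufficient evidence against H0.

t = -0.823; fail to reject H0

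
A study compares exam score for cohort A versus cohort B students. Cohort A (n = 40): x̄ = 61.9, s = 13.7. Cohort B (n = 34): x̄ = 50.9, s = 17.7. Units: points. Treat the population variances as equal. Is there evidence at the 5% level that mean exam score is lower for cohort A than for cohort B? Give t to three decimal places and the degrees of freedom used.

Let group 1 = cohort A, group 2 = cohort B. H0: μ_1 = μ_2; H1: μ_1 < μ_2 (two-sample pooled-variance t-test, left-tailed).
s_p² = [(40−1)·13.7² + (34−1)·17.7²]/(40+34−2) = 245.257
t = (61.9 − 50.9)/√[245.257·(1/40 + 1/34)] = 3.011
df = n₁ + n₂ − 2 = 72
p-value = P(T ≤ 3.011) ≈ 0.998
Since p ≈ 0.998 > α = 0.05, fail to reject H0; the evidence is not statistically significant.

t = 3.011, df = 72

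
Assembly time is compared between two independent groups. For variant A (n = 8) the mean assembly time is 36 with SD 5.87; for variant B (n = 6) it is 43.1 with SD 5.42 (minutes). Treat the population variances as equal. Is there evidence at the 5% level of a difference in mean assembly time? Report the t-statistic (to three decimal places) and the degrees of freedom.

Let group 1 = variant A, group 2 = variant B. H0: μ_1 = μ_2; H1: μ_1 ≠ μ_2 (two-sample pooled-variance t-test, two-sided).
s_p² = [(8−1)·5.87² + (6−1)·5.42²]/(8+6−2) = 32.34
t = (36 − 43.1)/√[32.34·(1/8 + 1/6)] = -2.312
df = n₁ + n₂ − 2 = 12
Two-sided p-value ≈ 0.039
Since p ≈ 0.039 < α = 0.05, reject H0; the evidence is statistically significant.

t = -2.312, df = 12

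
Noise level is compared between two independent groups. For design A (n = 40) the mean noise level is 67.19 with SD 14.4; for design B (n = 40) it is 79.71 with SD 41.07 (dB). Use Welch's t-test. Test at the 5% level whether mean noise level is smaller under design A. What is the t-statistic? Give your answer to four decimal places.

-1.8194

Let group 1 = design A, group 2 = design B. H0: μ_1 = μ_2; H1: μ_1 < μ_2 (Welch's two-sample t-test, left-tailed).
t = (x̄_1 − x̄_2)/√(s_1²/n_1 + s_2²/n_2) = (67.19 − 79.71)/√(14.4²/40 + 41.07²/40) = -1.8194
Welch–Satterthwaite df ≈ 48.45
p-value = P(T ≤ -1.8194) ≈ 0.038
Since p ≈ 0.038 < α = 0.05, reject H0; the data support H1.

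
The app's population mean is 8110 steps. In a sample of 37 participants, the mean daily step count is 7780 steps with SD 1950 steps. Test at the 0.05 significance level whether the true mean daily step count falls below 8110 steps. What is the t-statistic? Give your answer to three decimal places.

-1.029

H0: μ = 8110; H1: μ < 8110 (one-sample t-test, left-tailed).
t = (x̄ − μ₀)/(s/√n) = (7780 − 8110)/(1950/√37) = -1.029
df = n − 1 = 36
p-value = P(T ≤ -1.029) ≈ 0.155
Since p ≈ 0.155 > α = 0.05, fail to reject H0; the evidence is not statistically significant.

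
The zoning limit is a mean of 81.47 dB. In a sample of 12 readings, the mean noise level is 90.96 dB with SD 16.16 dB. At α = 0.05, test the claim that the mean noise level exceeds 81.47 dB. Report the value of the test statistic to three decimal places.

H0: μ = 81.47; H1: μ > 81.47 (one-sample t-test, right-tailed).
t = (x̄ − μ₀)/(s/√n) = (90.96 − 81.47)/(16.16/√12) = 2.034
df = n − 1 = 11
p-value = P(T ≥ 2.034) ≈ 0.033
Since p ≈ 0.033 < α = 0.05, reject H0; the evidence is statistically significant.

2.034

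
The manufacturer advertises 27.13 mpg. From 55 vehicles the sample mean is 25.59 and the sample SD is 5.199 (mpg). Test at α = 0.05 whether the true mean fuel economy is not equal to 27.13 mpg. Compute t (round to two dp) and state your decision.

t = -2.20; reject H0

H0: μ = 27.13; H1: μ ≠ 27.13 (one-sample t-test, two-sided).
t = (x̄ − μ₀)/(s/√n) = (25.59 − 27.13)/(5.199/√55) = -2.20
df = n − 1 = 54
Two-sided p-value ≈ 0.0323
Since p ≈ 0.0323 < α = 0.05, reject H0; the evidence is statistically significant.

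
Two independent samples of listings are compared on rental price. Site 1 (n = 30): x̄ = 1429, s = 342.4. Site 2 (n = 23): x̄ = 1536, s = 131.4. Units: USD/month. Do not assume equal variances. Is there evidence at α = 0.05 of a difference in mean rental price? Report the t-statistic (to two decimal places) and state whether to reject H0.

Let group 1 = site 1, group 2 = site 2. H0: μ_1 = μ_2; H1: μ_1 ≠ μ_2 (Welch's two-sample t-test, two-sided).
t = (x̄_1 − x̄_2)/√(s_1²/n_1 + s_2²/n_2) = (1429 − 1536)/√(342.4²/30 + 131.4²/23) = -1.57
Welch–Satterthwaite df ≈ 39.30
Two-sided p-value ≈ 0.125
Since p ≈ 0.125 > α = 0.05, fail to reject H0; the evidence is not statistically significant.

t = -1.57; fail to reject H0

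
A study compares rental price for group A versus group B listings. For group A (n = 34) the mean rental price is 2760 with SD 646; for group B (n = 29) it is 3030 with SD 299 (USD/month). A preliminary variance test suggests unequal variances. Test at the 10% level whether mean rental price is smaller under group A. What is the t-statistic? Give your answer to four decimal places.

-2.1788

Let group 1 = group A, group 2 = group B. H0: μ_1 = μ_2; H1: μ_1 < μ_2 (Welch's two-sample t-test, left-tailed).
t = (x̄_1 − x̄_2)/√(s_1²/n_1 + s_2²/n_2) = (2760 − 3030)/√(646²/34 + 299²/29) = -2.1788
Welch–Satterthwaite df ≈ 48.08
p-value = P(T ≤ -2.1788) ≈ 0.017
Since p ≈ 0.017 < α = 0.1, reject H0; the evidence is statistically significant.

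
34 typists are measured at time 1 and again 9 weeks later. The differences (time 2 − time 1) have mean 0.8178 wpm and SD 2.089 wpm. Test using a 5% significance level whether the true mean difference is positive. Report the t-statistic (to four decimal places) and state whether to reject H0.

H0: μ_d = 0; H1: μ_d > 0 (paired t-test on the differences, right-tailed).
t = d̄/(s_d/√n) = 0.8178/(2.089/√34) = 2.2827
df = n − 1 = 33
p-value = P(T ≥ 2.2827) ≈ 0.0145
Since p ≈ 0.0145 < α = 0.05, reject H0; the data support H1.

t = 2.2827; reject H0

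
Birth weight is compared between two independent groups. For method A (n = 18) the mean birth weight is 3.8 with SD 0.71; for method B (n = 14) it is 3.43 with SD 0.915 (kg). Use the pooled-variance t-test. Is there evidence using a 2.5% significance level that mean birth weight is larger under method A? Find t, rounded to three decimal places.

Let group 1 = method A, group 2 = method B. H0: μ_1 = μ_2; H1: μ_1 > μ_2 (two-sample pooled-variance t-test, right-tailed).
s_p² = [(18−1)·0.71² + (14−1)·0.915²]/(18+14−2) = 0.648454
t = (3.8 − 3.43)/√[0.648454·(1/18 + 1/14)] = 1.289
df = n₁ + n₂ − 2 = 30
p-value = P(T ≥ 1.289) ≈ 0.1036
Since p ≈ 0.1036 > α = 0.025, fail to reject H0; the data do not provide sufficient evidence against H0.

1.289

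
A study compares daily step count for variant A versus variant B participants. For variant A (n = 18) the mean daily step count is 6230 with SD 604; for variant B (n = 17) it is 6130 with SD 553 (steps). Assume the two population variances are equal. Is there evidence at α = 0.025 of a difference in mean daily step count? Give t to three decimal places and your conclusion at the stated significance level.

t = 0.510; fail to reject H0

Let group 1 = variant A, group 2 = variant B. H0: μ_1 = μ_2; H1: μ_1 ≠ μ_2 (two-sample pooled-variance t-test, two-sided).
s_p² = [(18−1)·604² + (17−1)·553²]/(18+17−2) = 336207
t = (6230 − 6130)/√[336207·(1/18 + 1/17)] = 0.510
df = n₁ + n₂ − 2 = 33
Two-sided p-value ≈ 0.613
Since p ≈ 0.613 > α = 0.025, fail to reject H0; the evidence is not statistically significant.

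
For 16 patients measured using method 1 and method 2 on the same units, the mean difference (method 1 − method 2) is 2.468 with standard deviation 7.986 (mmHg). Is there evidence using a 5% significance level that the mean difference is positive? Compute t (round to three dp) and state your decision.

t = 1.236; fail to reject H0

H0: μ_d = 0; H1: μ_d > 0 (paired t-test on the differences, right-tailed).
t = d̄/(s_d/√n) = 2.468/(7.986/√16) = 1.236
df = n − 1 = 15
p-value = P(T ≥ 1.236) ≈ 0.118
Since p ≈ 0.118 > α = 0.05, fail to reject H0; the data do not provide sufficient evidence against H0.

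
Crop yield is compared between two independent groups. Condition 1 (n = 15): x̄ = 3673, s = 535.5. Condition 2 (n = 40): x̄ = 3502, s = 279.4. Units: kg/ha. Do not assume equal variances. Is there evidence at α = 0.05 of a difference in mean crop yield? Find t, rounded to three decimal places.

1.178

Let group 1 = condition 1, group 2 = condition 2. H0: μ_1 = μ_2; H1: μ_1 ≠ μ_2 (Welch's two-sample t-test, two-sided).
t = (x̄_1 − x̄_2)/√(s_1²/n_1 + s_2²/n_2) = (3673 − 3502)/√(535.5²/15 + 279.4²/40) = 1.178
Welch–Satterthwaite df ≈ 16.94
Two-sided p-value ≈ 0.2550
Since p ≈ 0.2550 > α = 0.05, fail to reject H0; the evidence is not statistically significant.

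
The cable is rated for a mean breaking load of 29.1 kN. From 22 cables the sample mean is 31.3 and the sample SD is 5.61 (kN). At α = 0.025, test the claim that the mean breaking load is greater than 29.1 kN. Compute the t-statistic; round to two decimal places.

H0: μ = 29.1; H1: μ > 29.1 (one-sample t-test, right-tailed).
t = (x̄ − μ₀)/(s/√n) = (31.3 − 29.1)/(5.61/√22) = 1.84
df = n − 1 = 21
p-value = P(T ≥ 1.84) ≈ 0.040
Since p ≈ 0.040 > α = 0.025, fail to reject H0; the evidence is not statistically significant.

1.84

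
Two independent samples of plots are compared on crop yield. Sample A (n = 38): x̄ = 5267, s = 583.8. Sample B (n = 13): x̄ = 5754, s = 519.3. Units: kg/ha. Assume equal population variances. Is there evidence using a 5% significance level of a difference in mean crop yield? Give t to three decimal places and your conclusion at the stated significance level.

Let group 1 = sample A, group 2 = sample B. H0: μ_1 = μ_2; H1: μ_1 ≠ μ_2 (two-sample pooled-variance t-test, two-sided).
s_p² = [(38−1)·583.8² + (13−1)·519.3²]/(38+13−2) = 323398
t = (5267 − 5754)/√[323398·(1/38 + 1/13)] = -2.665
df = n₁ + n₂ − 2 = 49
Two-sided p-value ≈ 0.0104
Since p ≈ 0.0104 < α = 0.05, reject H0; the data support H1.

t = -2.665; reject H0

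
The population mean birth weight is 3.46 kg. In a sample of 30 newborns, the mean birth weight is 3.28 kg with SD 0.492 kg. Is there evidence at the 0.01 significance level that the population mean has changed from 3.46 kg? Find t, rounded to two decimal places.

H0: μ = 3.46; H1: μ ≠ 3.46 (one-sample t-test, two-sided).
t = (x̄ − μ₀)/(s/√n) = (3.28 − 3.46)/(0.492/√30) = -2.00
df = n − 1 = 29
Two-sided p-value ≈ 0.0545
Since p ≈ 0.0545 > α = 0.01, fail to reject H0; the data do not provide sufficient evidence against H0.

-2.00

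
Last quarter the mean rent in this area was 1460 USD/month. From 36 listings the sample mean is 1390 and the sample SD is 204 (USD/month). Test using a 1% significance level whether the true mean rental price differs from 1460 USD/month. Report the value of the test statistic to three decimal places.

H0: μ = 1460; H1: μ ≠ 1460 (one-sample t-test, two-sided).
t = (x̄ − μ₀)/(s/√n) = (1390 − 1460)/(204/√36) = -2.059
df = n − 1 = 35
Two-sided p-value ≈ 0.0470
Since p ≈ 0.0470 > α = 0.01, fail to reject H0; the evidence is not statistically significant.

-2.059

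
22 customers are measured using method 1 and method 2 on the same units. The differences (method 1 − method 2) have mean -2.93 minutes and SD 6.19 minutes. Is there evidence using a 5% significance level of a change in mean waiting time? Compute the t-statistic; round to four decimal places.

H0: μ_d = 0; H1: μ_d ≠ 0 (paired t-test on the differences, two-sided).
t = d̄/(s_d/√n) = -2.93/(6.19/√22) = -2.2202
df = n − 1 = 21
Two-sided p-value ≈ 0.0375
Since p ≈ 0.0375 < α = 0.05, reject H0; the data support H1.

-2.2202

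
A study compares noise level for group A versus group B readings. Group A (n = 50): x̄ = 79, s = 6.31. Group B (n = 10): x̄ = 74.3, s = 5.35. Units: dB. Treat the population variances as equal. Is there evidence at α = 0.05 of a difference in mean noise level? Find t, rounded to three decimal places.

Let group 1 = group A, group 2 = group B. H0: μ_1 = μ_2; H1: μ_1 ≠ μ_2 (two-sample pooled-variance t-test, two-sided).
s_p² = [(50−1)·6.31² + (10−1)·5.35²]/(50+10−2) = 38.0792
t = (79 − 74.3)/√[38.0792·(1/50 + 1/10)] = 2.199
df = n₁ + n₂ − 2 = 58
Two-sided p-value ≈ 0.032
Since p ≈ 0.032 < α = 0.05, reject H0; the evidence is statistically significant.

2.199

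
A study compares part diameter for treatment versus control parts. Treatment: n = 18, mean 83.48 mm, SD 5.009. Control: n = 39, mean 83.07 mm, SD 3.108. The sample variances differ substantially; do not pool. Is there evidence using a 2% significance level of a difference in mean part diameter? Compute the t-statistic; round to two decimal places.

Let group 1 = treatment, group 2 = control. H0: μ_1 = μ_2; H1: μ_1 ≠ μ_2 (Welch's two-sample t-test, two-sided).
t = (x̄_1 − x̄_2)/√(s_1²/n_1 + s_2²/n_2) = (83.48 − 83.07)/√(5.009²/18 + 3.108²/39) = 0.32
Welch–Satterthwaite df ≈ 23.25
Two-sided p-value ≈ 0.752
Since p ≈ 0.752 > α = 0.02, fail to reject H0; the evidence is not statistically significant.

0.32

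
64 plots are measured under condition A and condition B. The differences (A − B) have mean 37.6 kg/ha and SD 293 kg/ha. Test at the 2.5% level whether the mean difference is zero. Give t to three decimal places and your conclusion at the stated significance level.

H0: μ_d = 0; H1: μ_d ≠ 0 (paired t-test on the differences, two-sided).
t = d̄/(s_d/√n) = 37.6/(293/√64) = 1.027
df = n − 1 = 63
Two-sided p-value ≈ 0.3085
Since p ≈ 0.3085 > α = 0.025, fail to reject H0; the evidence is not statistically significant.

t = 1.027; fail to reject H0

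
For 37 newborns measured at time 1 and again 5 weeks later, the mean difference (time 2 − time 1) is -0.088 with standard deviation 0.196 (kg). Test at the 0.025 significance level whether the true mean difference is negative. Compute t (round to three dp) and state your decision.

H0: μ_d = 0; H1: μ_d < 0 (paired t-test on the differences, left-tailed).
t = d̄/(s_d/√n) = -0.088/(0.196/√37) = -2.731
df = n − 1 = 36
p-value = P(T ≤ -2.731) ≈ 0.0049
Since p ≈ 0.0049 < α = 0.025, reject H0; the evidence is statistically significant.

t = -2.731; reject H0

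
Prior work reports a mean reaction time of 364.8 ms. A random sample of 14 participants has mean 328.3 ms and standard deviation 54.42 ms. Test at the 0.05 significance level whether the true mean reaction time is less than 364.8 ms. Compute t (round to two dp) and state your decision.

H0: μ = 364.8; H1: μ < 364.8 (one-sample t-test, left-tailed).
t = (x̄ − μ₀)/(s/√n) = (328.3 − 364.8)/(54.42/√14) = -2.51
df = n − 1 = 13
p-value = P(T ≤ -2.51) ≈ 0.0131
Since p ≈ 0.0131 < α = 0.05, reject H0; the evidence is statistically significant.

t = -2.51; reject H0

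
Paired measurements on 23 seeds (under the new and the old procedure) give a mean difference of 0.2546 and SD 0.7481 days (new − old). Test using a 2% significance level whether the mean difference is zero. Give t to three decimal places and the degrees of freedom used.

t = 1.632, df = 22

H0: μ_d = 0; H1: μ_d ≠ 0 (paired t-test on the differences, two-sided).
t = d̄/(s_d/√n) = 0.2546/(0.7481/√23) = 1.632
df = n − 1 = 22
Two-sided p-value ≈ 0.1169
Since p ≈ 0.1169 > α = 0.02, fail to reject H0; the evidence is not statistically significant.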